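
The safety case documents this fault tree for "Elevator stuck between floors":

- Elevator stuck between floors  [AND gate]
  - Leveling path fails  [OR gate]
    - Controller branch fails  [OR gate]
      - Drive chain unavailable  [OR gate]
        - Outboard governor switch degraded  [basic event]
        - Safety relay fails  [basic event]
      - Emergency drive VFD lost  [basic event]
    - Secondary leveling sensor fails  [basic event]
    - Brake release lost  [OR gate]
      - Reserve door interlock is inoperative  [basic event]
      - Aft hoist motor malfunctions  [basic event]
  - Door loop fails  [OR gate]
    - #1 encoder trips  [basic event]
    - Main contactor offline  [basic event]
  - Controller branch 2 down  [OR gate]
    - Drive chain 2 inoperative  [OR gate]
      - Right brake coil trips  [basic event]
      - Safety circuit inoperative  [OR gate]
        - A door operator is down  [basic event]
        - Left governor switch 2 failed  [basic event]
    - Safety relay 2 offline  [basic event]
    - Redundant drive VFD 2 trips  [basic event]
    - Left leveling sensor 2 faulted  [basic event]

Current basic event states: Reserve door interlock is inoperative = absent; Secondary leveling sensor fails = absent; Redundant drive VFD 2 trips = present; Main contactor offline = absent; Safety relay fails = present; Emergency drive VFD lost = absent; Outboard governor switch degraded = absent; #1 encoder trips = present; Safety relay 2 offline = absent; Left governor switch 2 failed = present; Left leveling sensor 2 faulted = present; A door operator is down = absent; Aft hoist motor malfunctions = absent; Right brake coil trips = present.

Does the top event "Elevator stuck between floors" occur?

Yes

Drive chain unavailable [OR]: Outboard governor switch degraded=not, Safety relay fails=occurs → at least one input occurs → occurs.
Controller branch fails [OR]: Drive chain unavailable=occurs, Emergency drive VFD lost=not → at least one input occurs → occurs.
Brake release lost [OR]: Reserve door interlock is inoperative=not, Aft hoist motor malfunctions=not → no input occurs → does not occur.
Leveling path fails [OR]: Controller branch fails=occurs, Secondary leveling sensor fails=not, Brake release lost=not → at least one input occurs → occurs.
Door loop fails [OR]: #1 encoder trips=occurs, Main contactor offline=not → at least one input occurs → occurs.
Safety circuit inoperative [OR]: A door operator is down=not, Left governor switch 2 failed=occurs → at least one input occurs → occurs.
Drive chain 2 inoperative [OR]: Right brake coil trips=occurs, Safety circuit inoperative=occurs → at least one input occurs → occurs.
Controller branch 2 down [OR]: Drive chain 2 inoperative=occurs, Safety relay 2 offline=not, Redundant drive VFD 2 trips=occurs, Left leveling sensor 2 faulted=occurs → at least one input occurs → occurs.
Elevator stuck between floors [AND]: Leveling path fails=occurs, Door loop fails=occurs, Controller branch 2 down=occurs → all inputs occur → occurs.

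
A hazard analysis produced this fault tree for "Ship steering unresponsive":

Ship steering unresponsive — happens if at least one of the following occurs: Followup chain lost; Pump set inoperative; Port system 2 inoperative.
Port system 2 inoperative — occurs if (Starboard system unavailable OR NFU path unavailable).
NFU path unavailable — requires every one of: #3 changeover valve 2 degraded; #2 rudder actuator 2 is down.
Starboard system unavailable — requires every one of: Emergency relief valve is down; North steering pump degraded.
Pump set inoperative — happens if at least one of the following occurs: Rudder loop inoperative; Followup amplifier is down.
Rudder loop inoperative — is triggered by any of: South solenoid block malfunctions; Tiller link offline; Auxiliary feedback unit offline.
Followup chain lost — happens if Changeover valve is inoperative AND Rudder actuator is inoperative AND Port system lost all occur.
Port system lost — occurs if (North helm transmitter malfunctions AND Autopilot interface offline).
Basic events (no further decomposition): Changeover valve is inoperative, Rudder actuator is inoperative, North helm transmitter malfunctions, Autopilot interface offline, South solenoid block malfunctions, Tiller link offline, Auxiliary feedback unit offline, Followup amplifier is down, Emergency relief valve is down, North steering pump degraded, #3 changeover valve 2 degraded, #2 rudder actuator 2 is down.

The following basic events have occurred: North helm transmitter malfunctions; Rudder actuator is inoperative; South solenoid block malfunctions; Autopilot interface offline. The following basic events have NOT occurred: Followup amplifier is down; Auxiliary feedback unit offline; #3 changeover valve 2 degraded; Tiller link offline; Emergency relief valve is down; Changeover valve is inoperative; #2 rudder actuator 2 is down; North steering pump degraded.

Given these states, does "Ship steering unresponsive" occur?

Port system lost [AND]: North helm transmitter malfunctions=occurs, Autopilot interface offline=occurs → all inputs occur → occurs.
Followup chain lost [AND]: Changeover valve is inoperative=not, Rudder actuator is inoperative=occurs, Port system lost=occurs → not all inputs occur → does not occur.
Rudder loop inoperative [OR]: South solenoid block malfunctions=occurs, Tiller link offline=not, Auxiliary feedback unit offline=not → at least one input occurs → occurs.
Pump set inoperative [OR]: Rudder loop inoperative=occurs, Followup amplifier is down=not → at least one input occurs → occurs.
Starboard system unavailable [AND]: Emergency relief valve is down=not, North steering pump degraded=not → not all inputs occur → does not occur.
NFU path unavailable [AND]: #3 changeover valve 2 degraded=not, #2 rudder actuator 2 is down=not → not all inputs occur → does not occur.
Port system 2 inoperative [OR]: Starboard system unavailable=not, NFU path unavailable=not → no input occurs → does not occur.
Ship steering unresponsive [OR]: Followup chain lost=not, Pump set inoperative=occurs, Port system 2 inoperative=not → at least one input occurs → occurs.

Yes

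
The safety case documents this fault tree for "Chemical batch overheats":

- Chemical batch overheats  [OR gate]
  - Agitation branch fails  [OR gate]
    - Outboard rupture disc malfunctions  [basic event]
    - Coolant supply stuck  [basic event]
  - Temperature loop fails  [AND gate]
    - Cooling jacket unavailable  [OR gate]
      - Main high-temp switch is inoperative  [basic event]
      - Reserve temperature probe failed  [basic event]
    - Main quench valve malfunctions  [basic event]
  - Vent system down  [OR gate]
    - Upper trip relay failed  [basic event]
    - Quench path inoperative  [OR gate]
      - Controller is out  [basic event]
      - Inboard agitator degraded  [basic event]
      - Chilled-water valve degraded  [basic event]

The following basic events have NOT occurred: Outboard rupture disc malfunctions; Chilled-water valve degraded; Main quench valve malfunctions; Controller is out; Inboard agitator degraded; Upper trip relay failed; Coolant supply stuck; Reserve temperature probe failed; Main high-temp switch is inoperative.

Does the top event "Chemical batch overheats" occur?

No

Agitation branch fails [OR]: Outboard rupture disc malfunctions=not, Coolant supply stuck=not → no input occurs → does not occur.
Cooling jacket unavailable [OR]: Main high-temp switch is inoperative=not, Reserve temperature probe failed=not → no input occurs → does not occur.
Temperature loop fails [AND]: Cooling jacket unavailable=not, Main quench valve malfunctions=not → not all inputs occur → does not occur.
Quench path inoperative [OR]: Controller is out=not, Inboard agitator degraded=not, Chilled-water valve degraded=not → no input occurs → does not occur.
Vent system down [OR]: Upper trip relay failed=not, Quench path inoperative=not → no input occurs → does not occur.
Chemical batch overheats [OR]: Agitation branch fails=not, Temperature loop fails=not, Vent system down=not → no input occurs → does not occur.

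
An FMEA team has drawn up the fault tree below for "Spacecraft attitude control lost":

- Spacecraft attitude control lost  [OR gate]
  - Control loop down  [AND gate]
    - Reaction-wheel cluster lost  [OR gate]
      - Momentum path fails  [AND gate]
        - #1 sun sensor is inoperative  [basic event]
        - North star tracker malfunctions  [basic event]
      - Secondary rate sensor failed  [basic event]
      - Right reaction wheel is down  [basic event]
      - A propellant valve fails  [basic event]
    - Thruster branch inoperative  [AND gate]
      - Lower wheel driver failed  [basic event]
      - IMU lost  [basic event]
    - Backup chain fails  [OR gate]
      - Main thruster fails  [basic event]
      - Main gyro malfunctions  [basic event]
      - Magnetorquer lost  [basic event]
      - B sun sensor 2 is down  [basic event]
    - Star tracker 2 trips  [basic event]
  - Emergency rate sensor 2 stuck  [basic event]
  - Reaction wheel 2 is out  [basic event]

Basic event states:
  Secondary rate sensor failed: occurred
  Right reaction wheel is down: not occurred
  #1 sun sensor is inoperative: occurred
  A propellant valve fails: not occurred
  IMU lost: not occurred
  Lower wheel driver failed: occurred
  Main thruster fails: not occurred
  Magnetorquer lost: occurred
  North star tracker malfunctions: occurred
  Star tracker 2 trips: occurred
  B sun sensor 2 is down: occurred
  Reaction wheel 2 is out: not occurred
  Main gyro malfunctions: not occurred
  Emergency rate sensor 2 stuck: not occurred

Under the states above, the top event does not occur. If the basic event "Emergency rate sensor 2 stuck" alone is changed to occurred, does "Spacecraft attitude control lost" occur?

Counterfactual: set "Emergency rate sensor 2 stuck" to occurred.
Momentum path fails [AND]: #1 sun sensor is inoperative=occurs, North star tracker malfunctions=occurs → all inputs occur → occurs.
Reaction-wheel cluster lost [OR]: Momentum path fails=occurs, Secondary rate sensor failed=occurs, Right reaction wheel is down=not, A propellant valve fails=not → at least one input occurs → occurs.
Thruster branch inoperative [AND]: Lower wheel driver failed=occurs, IMU lost=not → not all inputs occur → does not occur.
Backup chain fails [OR]: Main thruster fails=not, Main gyro malfunctions=not, Magnetorquer lost=occurs, B sun sensor 2 is down=occurs → at least one input occurs → occurs.
Control loop down [AND]: Reaction-wheel cluster lost=occurs, Thruster branch inoperative=not, Backup chain fails=occurs, Star tracker 2 trips=occurs → not all inputs occur → does not occur.
Spacecraft attitude control lost [OR]: Control loop down=not, Emergency rate sensor 2 stuck=occurs, Reaction wheel 2 is out=not → at least one input occurs → occurs.

Yes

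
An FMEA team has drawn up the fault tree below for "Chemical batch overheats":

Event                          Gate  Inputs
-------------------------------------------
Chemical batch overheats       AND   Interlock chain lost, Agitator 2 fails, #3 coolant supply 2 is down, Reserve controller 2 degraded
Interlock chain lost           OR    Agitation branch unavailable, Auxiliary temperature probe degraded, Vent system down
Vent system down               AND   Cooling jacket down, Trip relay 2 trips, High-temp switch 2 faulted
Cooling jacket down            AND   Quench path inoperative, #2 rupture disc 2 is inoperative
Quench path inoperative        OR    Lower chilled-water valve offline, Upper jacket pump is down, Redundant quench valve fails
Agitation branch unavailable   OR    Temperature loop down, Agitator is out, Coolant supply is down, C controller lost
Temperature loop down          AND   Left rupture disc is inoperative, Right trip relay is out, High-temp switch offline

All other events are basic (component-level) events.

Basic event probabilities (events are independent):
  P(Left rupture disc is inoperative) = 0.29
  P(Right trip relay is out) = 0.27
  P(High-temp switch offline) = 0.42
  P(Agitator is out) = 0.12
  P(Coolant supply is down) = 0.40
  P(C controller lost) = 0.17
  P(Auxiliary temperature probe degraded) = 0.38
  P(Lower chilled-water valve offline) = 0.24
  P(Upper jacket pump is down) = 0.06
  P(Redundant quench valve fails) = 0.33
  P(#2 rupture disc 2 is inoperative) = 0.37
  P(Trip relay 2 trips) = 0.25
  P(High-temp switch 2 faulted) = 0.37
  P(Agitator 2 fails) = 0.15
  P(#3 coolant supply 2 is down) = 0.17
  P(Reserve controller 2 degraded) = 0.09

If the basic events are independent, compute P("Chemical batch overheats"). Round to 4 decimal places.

P(Temperature loop down) [AND] = 0.29 × 0.27 × 0.42 = 0.032886
P(Agitation branch unavailable) [OR] = 1 − (1−0.032886) × (1−0.12) × (1−0.40) × (1−0.17) = 0.576172
P(Quench path inoperative) [OR] = 1 − (1−0.24) × (1−0.06) × (1−0.33) = 0.521352
P(Cooling jacket down) [AND] = 0.521352 × 0.37 = 0.192900
P(Vent system down) [AND] = 0.192900 × 0.25 × 0.37 = 0.017843
P(Interlock chain lost) [OR] = 1 − (1−0.576172) × (1−0.38) × (1−0.017843) = 0.741915
P(Chemical batch overheats) [AND] = 0.741915 × 0.15 × 0.17 × 0.09 = 0.001703
Rounded to 4 decimal places: P(Chemical batch overheats) ≈ 0.0017.

0.0017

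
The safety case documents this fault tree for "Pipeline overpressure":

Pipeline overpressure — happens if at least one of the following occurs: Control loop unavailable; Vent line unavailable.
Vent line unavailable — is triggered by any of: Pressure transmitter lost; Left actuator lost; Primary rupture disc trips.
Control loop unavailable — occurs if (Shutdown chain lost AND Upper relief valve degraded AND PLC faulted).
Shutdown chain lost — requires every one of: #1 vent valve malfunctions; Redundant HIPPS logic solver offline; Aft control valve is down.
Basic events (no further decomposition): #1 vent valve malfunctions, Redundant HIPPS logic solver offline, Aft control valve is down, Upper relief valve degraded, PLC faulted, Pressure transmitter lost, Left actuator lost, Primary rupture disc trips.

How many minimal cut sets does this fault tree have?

Shutdown chain lost [AND]: one cut set from each child combined → 1 × 1 × 1 = 1 cut set(s).
Control loop unavailable [AND]: one cut set from each child combined → 1 × 1 × 1 = 1 cut set(s).
Vent line unavailable [OR]: union of children's cut sets → 3 cut set(s).
Pipeline overpressure [OR]: union of children's cut sets → 4 cut set(s).
Minimal cut sets: {#1 vent valve malfunctions, Aft control valve is down, PLC faulted, Redundant HIPPS logic solver offline, Upper relief valve degraded}; {Pressure transmitter lost}; {Left actuator lost}; {Primary rupture disc trips}.

4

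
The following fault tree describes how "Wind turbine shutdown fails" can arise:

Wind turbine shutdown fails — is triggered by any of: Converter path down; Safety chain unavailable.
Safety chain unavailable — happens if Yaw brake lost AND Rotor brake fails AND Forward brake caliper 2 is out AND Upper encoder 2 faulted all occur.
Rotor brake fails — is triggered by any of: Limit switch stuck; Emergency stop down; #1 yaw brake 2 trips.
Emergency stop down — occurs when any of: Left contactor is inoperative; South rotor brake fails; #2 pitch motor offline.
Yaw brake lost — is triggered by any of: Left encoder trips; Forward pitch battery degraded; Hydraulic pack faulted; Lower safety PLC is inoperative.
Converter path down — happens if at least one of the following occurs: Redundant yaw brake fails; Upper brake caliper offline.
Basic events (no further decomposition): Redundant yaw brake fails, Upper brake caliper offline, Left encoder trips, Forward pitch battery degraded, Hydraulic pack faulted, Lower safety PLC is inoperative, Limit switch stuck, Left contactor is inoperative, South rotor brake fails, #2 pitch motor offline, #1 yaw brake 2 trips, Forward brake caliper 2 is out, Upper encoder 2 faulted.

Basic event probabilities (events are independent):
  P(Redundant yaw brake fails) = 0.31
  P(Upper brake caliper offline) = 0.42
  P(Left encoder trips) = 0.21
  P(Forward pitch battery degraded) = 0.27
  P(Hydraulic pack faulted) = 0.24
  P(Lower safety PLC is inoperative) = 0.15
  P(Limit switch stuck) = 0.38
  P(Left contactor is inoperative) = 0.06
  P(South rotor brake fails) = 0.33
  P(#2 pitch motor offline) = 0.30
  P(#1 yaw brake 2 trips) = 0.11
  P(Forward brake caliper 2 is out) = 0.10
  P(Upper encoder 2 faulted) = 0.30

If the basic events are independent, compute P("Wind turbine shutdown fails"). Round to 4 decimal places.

P(Converter path down) [OR] = 1 − (1−0.31) × (1−0.42) = 0.599800
P(Yaw brake lost) [OR] = 1 − (1−0.21) × (1−0.27) × (1−0.24) × (1−0.15) = 0.627452
P(Emergency stop down) [OR] = 1 − (1−0.06) × (1−0.33) × (1−0.30) = 0.559140
P(Rotor brake fails) [OR] = 1 − (1−0.38) × (1−0.559140) × (1−0.11) = 0.756733
P(Safety chain unavailable) [AND] = 0.627452 × 0.756733 × 0.10 × 0.30 = 0.014244
P(Wind turbine shutdown fails) [OR] = 1 − (1−0.599800) × (1−0.014244) = 0.605500
Rounded to 4 decimal places: P(Wind turbine shutdown fails) ≈ 0.6055.

0.6055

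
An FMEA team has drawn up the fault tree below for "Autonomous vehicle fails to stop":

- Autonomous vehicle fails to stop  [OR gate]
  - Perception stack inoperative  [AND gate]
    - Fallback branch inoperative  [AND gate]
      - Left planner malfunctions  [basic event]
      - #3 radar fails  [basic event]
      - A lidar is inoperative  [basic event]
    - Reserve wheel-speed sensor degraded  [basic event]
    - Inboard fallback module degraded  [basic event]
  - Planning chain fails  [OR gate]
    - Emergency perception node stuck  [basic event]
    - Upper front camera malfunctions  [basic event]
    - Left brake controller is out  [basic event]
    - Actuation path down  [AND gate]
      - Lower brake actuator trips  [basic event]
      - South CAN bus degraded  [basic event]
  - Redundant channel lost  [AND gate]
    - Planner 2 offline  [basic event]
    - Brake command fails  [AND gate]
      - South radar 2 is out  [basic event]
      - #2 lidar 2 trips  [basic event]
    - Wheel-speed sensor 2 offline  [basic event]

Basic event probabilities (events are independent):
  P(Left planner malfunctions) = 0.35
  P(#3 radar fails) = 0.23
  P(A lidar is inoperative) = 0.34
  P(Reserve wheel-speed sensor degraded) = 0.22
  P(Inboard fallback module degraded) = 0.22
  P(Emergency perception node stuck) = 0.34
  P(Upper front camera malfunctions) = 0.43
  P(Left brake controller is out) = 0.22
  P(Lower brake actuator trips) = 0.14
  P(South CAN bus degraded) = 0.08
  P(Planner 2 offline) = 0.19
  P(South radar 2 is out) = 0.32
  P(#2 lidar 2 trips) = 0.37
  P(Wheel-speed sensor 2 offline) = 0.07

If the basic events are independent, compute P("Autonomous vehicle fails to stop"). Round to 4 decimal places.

P(Fallback branch inoperative) [AND] = 0.35 × 0.23 × 0.34 = 0.027370
P(Perception stack inoperative) [AND] = 0.027370 × 0.22 × 0.22 = 0.001325
P(Actuation path down) [AND] = 0.14 × 0.08 = 0.011200
P(Planning chain fails) [OR] = 1 − (1−0.34) × (1−0.43) × (1−0.22) × (1−0.011200) = 0.709850
P(Brake command fails) [AND] = 0.32 × 0.37 = 0.118400
P(Redundant channel lost) [AND] = 0.19 × 0.118400 × 0.07 = 0.001575
P(Autonomous vehicle fails to stop) [OR] = 1 − (1−0.001325) × (1−0.709850) × (1−0.001575) = 0.710691
Rounded to 4 decimal places: P(Autonomous vehicle fails to stop) ≈ 0.7107.

0.7107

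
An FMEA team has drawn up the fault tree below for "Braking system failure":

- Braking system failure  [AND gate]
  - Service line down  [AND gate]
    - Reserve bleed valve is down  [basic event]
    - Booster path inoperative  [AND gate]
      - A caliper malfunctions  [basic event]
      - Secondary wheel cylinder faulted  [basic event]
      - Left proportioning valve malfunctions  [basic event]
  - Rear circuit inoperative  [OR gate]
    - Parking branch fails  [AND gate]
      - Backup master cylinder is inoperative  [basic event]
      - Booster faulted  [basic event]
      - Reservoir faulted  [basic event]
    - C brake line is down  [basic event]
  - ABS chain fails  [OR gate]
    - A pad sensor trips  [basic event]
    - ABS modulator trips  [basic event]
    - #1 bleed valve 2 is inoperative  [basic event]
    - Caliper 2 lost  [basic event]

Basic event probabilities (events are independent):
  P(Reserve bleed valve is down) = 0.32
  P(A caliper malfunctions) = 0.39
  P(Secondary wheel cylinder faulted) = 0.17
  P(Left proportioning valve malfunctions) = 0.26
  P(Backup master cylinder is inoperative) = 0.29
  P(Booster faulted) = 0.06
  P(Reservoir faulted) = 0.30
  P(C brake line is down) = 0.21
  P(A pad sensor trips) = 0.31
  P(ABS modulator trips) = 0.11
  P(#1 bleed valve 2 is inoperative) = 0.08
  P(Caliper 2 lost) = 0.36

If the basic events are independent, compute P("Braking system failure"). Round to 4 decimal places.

P(Booster path inoperative) [AND] = 0.39 × 0.17 × 0.26 = 0.017238
P(Service line down) [AND] = 0.32 × 0.017238 = 0.005516
P(Parking branch fails) [AND] = 0.29 × 0.06 × 0.30 = 0.005220
P(Rear circuit inoperative) [OR] = 1 − (1−0.005220) × (1−0.21) = 0.214124
P(ABS chain fails) [OR] = 1 − (1−0.31) × (1−0.11) × (1−0.08) × (1−0.36) = 0.638418
P(Braking system failure) [AND] = 0.005516 × 0.214124 × 0.638418 = 0.000754
Rounded to 4 decimal places: P(Braking system failure) ≈ 0.0008.

0.0008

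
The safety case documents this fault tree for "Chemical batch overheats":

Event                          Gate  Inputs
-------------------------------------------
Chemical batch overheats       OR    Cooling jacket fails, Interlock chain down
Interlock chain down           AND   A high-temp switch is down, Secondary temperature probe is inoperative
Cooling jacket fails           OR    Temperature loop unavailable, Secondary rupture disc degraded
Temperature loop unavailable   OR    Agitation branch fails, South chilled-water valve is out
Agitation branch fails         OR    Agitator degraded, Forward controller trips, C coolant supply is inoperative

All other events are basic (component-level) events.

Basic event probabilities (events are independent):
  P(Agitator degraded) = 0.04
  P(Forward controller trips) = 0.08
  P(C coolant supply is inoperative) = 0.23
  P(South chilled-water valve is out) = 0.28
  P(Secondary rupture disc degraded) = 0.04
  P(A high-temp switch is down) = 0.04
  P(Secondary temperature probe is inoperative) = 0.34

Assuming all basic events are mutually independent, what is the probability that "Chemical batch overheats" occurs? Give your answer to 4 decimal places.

P(Agitation branch fails) [OR] = 1 − (1−0.04) × (1−0.08) × (1−0.23) = 0.319936
P(Temperature loop unavailable) [OR] = 1 − (1−0.319936) × (1−0.28) = 0.510354
P(Cooling jacket fails) [OR] = 1 − (1−0.510354) × (1−0.04) = 0.529940
P(Interlock chain down) [AND] = 0.04 × 0.34 = 0.013600
P(Chemical batch overheats) [OR] = 1 − (1−0.529940) × (1−0.013600) = 0.536333
Rounded to 4 decimal places: P(Chemical batch overheats) ≈ 0.5363.

0.5363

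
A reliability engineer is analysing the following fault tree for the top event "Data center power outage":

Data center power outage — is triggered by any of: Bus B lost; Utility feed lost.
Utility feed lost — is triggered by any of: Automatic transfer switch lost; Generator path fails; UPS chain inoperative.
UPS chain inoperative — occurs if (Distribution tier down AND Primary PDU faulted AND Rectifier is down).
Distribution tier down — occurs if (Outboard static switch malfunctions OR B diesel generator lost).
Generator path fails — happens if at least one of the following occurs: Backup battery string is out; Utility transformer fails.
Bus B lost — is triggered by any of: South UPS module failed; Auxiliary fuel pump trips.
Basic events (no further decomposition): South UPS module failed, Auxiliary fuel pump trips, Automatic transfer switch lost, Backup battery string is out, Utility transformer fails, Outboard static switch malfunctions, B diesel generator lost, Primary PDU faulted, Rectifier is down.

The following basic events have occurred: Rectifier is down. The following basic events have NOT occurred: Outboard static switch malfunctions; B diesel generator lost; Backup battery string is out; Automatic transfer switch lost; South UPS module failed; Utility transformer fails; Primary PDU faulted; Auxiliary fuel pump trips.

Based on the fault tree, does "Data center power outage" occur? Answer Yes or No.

Bus B lost [OR]: South UPS module failed=not, Auxiliary fuel pump trips=not → no input occurs → does not occur.
Generator path fails [OR]: Backup battery string is out=not, Utility transformer fails=not → no input occurs → does not occur.
Distribution tier down [OR]: Outboard static switch malfunctions=not, B diesel generator lost=not → no input occurs → does not occur.
UPS chain inoperative [AND]: Distribution tier down=not, Primary PDU faulted=not, Rectifier is down=occurs → not all inputs occur → does not occur.
Utility feed lost [OR]: Automatic transfer switch lost=not, Generator path fails=not, UPS chain inoperative=not → no input occurs → does not occur.
Data center power outage [OR]: Bus B lost=not, Utility feed lost=not → no input occurs → does not occur.

No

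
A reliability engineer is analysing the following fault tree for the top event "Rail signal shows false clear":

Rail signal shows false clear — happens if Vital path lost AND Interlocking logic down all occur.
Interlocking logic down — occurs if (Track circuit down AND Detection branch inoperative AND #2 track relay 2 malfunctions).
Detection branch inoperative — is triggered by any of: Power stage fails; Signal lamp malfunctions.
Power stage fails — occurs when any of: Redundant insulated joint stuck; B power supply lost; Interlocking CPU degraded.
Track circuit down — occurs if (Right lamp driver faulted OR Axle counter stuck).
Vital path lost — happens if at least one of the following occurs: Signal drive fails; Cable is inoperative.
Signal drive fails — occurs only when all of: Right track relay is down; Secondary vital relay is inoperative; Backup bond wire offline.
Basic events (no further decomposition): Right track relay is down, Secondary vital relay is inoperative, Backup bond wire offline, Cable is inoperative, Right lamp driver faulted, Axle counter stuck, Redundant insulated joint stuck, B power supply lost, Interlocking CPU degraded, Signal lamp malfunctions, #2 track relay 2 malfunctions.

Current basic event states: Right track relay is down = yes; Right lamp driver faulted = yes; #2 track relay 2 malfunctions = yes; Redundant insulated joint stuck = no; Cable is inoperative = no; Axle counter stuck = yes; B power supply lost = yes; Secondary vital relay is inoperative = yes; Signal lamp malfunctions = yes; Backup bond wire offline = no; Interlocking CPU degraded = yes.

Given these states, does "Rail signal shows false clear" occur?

No

Signal drive fails [AND]: Right track relay is down=occurs, Secondary vital relay is inoperative=occurs, Backup bond wire offline=not → not all inputs occur → does not occur.
Vital path lost [OR]: Signal drive fails=not, Cable is inoperative=not → no input occurs → does not occur.
Track circuit down [OR]: Right lamp driver faulted=occurs, Axle counter stuck=occurs → at least one input occurs → occurs.
Power stage fails [OR]: Redundant insulated joint stuck=not, B power supply lost=occurs, Interlocking CPU degraded=occurs → at least one input occurs → occurs.
Detection branch inoperative [OR]: Power stage fails=occurs, Signal lamp malfunctions=occurs → at least one input occurs → occurs.
Interlocking logic down [AND]: Track circuit down=occurs, Detection branch inoperative=occurs, #2 track relay 2 malfunctions=occurs → all inputs occur → occurs.
Rail signal shows false clear [AND]: Vital path lost=not, Interlocking logic down=occurs → not all inputs occur → does not occur.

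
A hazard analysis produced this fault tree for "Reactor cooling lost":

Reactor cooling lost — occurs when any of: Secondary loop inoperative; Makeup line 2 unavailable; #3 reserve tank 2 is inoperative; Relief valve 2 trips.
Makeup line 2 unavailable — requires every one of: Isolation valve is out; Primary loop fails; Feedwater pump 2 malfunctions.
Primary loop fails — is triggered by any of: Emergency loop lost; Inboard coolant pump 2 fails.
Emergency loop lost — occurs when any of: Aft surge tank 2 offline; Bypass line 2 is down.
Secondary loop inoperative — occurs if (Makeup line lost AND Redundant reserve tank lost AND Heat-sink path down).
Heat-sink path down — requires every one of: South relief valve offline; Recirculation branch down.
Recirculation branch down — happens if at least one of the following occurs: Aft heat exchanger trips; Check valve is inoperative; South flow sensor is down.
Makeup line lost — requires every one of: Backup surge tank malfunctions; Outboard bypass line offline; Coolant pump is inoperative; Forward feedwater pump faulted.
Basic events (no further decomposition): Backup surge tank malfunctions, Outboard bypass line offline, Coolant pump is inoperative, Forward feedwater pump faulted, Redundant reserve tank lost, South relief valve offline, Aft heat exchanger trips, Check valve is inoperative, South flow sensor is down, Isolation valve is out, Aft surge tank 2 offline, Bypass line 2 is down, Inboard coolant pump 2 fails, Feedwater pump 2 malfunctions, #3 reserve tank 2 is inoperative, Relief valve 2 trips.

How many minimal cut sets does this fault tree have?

8

Makeup line lost [AND]: one cut set from each child combined → 1 × 1 × 1 × 1 = 1 cut set(s).
Recirculation branch down [OR]: union of children's cut sets → 3 cut set(s).
Heat-sink path down [AND]: one cut set from each child combined → 1 × 3 = 3 cut set(s).
Secondary loop inoperative [AND]: one cut set from each child combined → 1 × 1 × 3 = 3 cut set(s).
Emergency loop lost [OR]: union of children's cut sets → 2 cut set(s).
Primary loop fails [OR]: union of children's cut sets → 3 cut set(s).
Makeup line 2 unavailable [AND]: one cut set from each child combined → 1 × 3 × 1 = 3 cut set(s).
Reactor cooling lost [OR]: union of children's cut sets → 8 cut set(s).
Minimal cut sets: {Aft heat exchanger trips, Backup surge tank malfunctions, Coolant pump is inoperative, Forward feedwater pump faulted, Outboard bypass line offline, Redundant reserve tank lost, South relief valve offline}; {Backup surge tank malfunctions, Check valve is inoperative, Coolant pump is inoperative, Forward feedwater pump faulted, Outboard bypass line offline, Redundant reserve tank lost, South relief valve offline}; {Backup surge tank malfunctions, Coolant pump is inoperative, Forward feedwater pump faulted, Outboard bypass line offline, Redundant reserve tank lost, South flow sensor is down, South relief valve offline}; {Aft surge tank 2 offline, Feedwater pump 2 malfunctions, Isolation valve is out}; {Bypass line 2 is down, Feedwater pump 2 malfunctions, Isolation valve is out}; {Feedwater pump 2 malfunctions, Inboard coolant pump 2 fails, Isolation valve is out}; {#3 reserve tank 2 is inoperative}; {Relief valve 2 trips}.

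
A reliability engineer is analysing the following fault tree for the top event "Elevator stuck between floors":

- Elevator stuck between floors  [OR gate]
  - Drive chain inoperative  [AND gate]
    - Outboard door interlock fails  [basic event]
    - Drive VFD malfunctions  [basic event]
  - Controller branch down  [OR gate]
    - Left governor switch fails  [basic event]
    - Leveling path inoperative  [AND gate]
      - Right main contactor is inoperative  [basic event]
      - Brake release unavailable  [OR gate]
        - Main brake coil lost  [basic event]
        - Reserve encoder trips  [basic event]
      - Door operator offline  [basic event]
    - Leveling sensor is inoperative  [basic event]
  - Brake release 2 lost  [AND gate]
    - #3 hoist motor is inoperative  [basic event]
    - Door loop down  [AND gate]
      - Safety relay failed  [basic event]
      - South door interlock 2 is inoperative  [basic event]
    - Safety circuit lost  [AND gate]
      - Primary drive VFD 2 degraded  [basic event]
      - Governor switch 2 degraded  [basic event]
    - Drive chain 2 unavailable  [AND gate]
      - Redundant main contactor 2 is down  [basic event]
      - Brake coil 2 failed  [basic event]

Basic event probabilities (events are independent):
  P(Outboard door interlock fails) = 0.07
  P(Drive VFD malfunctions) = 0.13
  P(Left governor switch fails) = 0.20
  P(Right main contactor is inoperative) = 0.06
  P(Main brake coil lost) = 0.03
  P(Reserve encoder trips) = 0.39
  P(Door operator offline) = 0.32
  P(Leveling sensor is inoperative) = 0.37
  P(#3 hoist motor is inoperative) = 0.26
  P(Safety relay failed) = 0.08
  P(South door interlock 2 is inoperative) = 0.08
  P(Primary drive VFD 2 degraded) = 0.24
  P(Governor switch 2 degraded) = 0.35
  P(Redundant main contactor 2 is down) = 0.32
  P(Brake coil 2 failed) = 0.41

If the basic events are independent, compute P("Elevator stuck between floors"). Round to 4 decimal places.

0.5045

P(Drive chain inoperative) [AND] = 0.07 × 0.13 = 0.009100
P(Brake release unavailable) [OR] = 1 − (1−0.03) × (1−0.39) = 0.408300
P(Leveling path inoperative) [AND] = 0.06 × 0.408300 × 0.32 = 0.007839
P(Controller branch down) [OR] = 1 − (1−0.20) × (1−0.007839) × (1−0.37) = 0.499951
P(Door loop down) [AND] = 0.08 × 0.08 = 0.006400
P(Safety circuit lost) [AND] = 0.24 × 0.35 = 0.084000
P(Drive chain 2 unavailable) [AND] = 0.32 × 0.41 = 0.131200
P(Brake release 2 lost) [AND] = 0.26 × 0.006400 × 0.084000 × 0.131200 = 0.000018
P(Elevator stuck between floors) [OR] = 1 − (1−0.009100) × (1−0.499951) × (1−0.000018) = 0.504510
Rounded to 4 decimal places: P(Elevator stuck between floors) ≈ 0.5045.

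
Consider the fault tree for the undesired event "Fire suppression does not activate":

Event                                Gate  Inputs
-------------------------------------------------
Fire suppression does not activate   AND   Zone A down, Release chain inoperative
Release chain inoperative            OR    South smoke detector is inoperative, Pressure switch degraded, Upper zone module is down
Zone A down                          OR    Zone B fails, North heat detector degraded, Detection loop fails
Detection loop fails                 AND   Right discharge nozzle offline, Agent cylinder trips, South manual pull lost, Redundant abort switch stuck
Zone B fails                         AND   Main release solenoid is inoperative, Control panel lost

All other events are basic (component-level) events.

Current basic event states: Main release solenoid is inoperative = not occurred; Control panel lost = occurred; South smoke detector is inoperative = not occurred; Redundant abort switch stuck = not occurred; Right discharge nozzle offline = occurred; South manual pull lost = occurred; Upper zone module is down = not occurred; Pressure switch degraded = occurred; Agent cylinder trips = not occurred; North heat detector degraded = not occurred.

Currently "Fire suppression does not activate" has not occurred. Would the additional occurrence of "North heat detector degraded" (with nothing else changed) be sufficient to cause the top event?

Yes

Counterfactual: set "North heat detector degraded" to occurred.
Zone B fails [AND]: Main release solenoid is inoperative=not, Control panel lost=occurs → not all inputs occur → does not occur.
Detection loop fails [AND]: Right discharge nozzle offline=occurs, Agent cylinder trips=not, South manual pull lost=occurs, Redundant abort switch stuck=not → not all inputs occur → does not occur.
Zone A down [OR]: Zone B fails=not, North heat detector degraded=occurs, Detection loop fails=not → at least one input occurs → occurs.
Release chain inoperative [OR]: South smoke detector is inoperative=not, Pressure switch degraded=occurs, Upper zone module is down=not → at least one input occurs → occurs.
Fire suppression does not activate [AND]: Zone A down=occurs, Release chain inoperative=occurs → all inputs occur → occurs.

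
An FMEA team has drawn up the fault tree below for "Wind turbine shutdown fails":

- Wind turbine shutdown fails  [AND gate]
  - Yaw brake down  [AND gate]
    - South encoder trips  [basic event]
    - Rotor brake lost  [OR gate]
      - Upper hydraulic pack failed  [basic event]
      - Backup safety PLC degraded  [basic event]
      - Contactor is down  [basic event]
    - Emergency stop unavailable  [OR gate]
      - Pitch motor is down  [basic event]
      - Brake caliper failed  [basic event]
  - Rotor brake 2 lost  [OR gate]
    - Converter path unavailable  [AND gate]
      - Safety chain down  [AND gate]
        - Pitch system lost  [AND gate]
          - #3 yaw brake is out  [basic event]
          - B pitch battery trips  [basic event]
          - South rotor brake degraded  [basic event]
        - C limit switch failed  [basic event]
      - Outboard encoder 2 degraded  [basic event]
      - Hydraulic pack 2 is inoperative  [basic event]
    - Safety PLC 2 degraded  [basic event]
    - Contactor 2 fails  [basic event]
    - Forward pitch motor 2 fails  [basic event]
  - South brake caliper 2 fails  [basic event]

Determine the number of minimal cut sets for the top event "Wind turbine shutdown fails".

24

Rotor brake lost [OR]: union of children's cut sets → 3 cut set(s).
Emergency stop unavailable [OR]: union of children's cut sets → 2 cut set(s).
Yaw brake down [AND]: one cut set from each child combined → 1 × 3 × 2 = 6 cut set(s).
Pitch system lost [AND]: one cut set from each child combined → 1 × 1 × 1 = 1 cut set(s).
Safety chain down [AND]: one cut set from each child combined → 1 × 1 = 1 cut set(s).
Converter path unavailable [AND]: one cut set from each child combined → 1 × 1 × 1 = 1 cut set(s).
Rotor brake 2 lost [OR]: union of children's cut sets → 4 cut set(s).
Wind turbine shutdown fails [AND]: one cut set from each child combined → 6 × 4 × 1 = 24 cut set(s).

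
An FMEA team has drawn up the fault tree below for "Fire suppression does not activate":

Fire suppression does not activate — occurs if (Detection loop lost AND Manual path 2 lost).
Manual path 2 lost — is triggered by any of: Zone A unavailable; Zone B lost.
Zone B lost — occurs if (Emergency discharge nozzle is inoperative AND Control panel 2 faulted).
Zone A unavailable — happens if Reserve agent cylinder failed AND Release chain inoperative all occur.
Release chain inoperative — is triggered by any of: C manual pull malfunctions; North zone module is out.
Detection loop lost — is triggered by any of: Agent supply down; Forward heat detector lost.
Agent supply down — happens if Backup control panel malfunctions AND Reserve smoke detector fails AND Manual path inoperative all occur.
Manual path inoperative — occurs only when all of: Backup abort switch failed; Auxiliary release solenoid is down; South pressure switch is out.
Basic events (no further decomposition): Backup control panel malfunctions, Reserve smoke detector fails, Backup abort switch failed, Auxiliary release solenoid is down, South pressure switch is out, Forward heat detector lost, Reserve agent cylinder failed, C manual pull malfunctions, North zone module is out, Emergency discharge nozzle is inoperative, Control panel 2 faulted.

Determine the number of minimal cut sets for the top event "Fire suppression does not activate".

6

Manual path inoperative [AND]: one cut set from each child combined → 1 × 1 × 1 = 1 cut set(s).
Agent supply down [AND]: one cut set from each child combined → 1 × 1 × 1 = 1 cut set(s).
Detection loop lost [OR]: union of children's cut sets → 2 cut set(s).
Release chain inoperative [OR]: union of children's cut sets → 2 cut set(s).
Zone A unavailable [AND]: one cut set from each child combined → 1 × 2 = 2 cut set(s).
Zone B lost [AND]: one cut set from each child combined → 1 × 1 = 1 cut set(s).
Manual path 2 lost [OR]: union of children's cut sets → 3 cut set(s).
Fire suppression does not activate [AND]: one cut set from each child combined → 2 × 3 = 6 cut set(s).
Minimal cut sets: {Auxiliary release solenoid is down, Backup abort switch failed, Backup control panel malfunctions, C manual pull malfunctions, Reserve agent cylinder failed, Reserve smoke detector fails, South pressure switch is out}; {Auxiliary release solenoid is down, Backup abort switch failed, Backup control panel malfunctions, North zone module is out, Reserve agent cylinder failed, Reserve smoke detector fails, South pressure switch is out}; {Auxiliary release solenoid is down, Backup abort switch failed, Backup control panel malfunctions, Control panel 2 faulted, Emergency discharge nozzle is inoperative, Reserve smoke detector fails, South pressure switch is out}; {C manual pull malfunctions, Forward heat detector lost, Reserve agent cylinder failed}; {Forward heat detector lost, North zone module is out, Reserve agent cylinder failed}; {Control panel 2 faulted, Emergency discharge nozzle is inoperative, Forward heat detector lost}.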